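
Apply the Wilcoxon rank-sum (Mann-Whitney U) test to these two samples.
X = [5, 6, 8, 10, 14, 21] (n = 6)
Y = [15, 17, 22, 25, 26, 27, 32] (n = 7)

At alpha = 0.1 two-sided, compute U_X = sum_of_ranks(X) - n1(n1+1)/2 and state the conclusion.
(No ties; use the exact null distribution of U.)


Step 1: Combine and sort all 13 observations; assign midranks.
sorted (value, group): (5,X), (6,X), (8,X), (10,X), (14,X), (15,Y), (17,Y), (21,X), (22,Y), (25,Y), (26,Y), (27,Y), (32,Y)
ranks: 5->1, 6->2, 8->3, 10->4, 14->5, 15->6, 17->7, 21->8, 22->9, 25->10, 26->11, 27->12, 32->13
Step 2: Rank sum for X: R1 = 1 + 2 + 3 + 4 + 5 + 8 = 23.
Step 3: U_X = R1 - n1(n1+1)/2 = 23 - 6*7/2 = 23 - 21 = 2.
       U_Y = n1*n2 - U_X = 42 - 2 = 40.
Step 4: No ties, so the exact null distribution of U (based on enumerating the C(13,6) = 1716 equally likely rank assignments) gives the two-sided p-value.
Step 5: p-value = 0.004662; compare to alpha = 0.1. reject H0.

U_X = 2, p = 0.004662, reject H0 at alpha = 0.1.


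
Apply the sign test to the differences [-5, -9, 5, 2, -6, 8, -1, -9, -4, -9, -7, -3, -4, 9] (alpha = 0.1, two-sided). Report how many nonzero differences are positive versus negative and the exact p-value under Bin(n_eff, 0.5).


Step 1: Discard zero differences. Original n = 14; n_eff = number of nonzero differences = 14.
Nonzero differences (with sign): -5, -9, +5, +2, -6, +8, -1, -9, -4, -9, -7, -3, -4, +9
Step 2: Count signs: positive = 4, negative = 10.
Step 3: Under H0: P(positive) = 0.5, so the number of positives S ~ Bin(14, 0.5).
Step 4: Two-sided exact p-value = sum of Bin(14,0.5) probabilities at or below the observed probability = 0.179565.
Step 5: alpha = 0.1. fail to reject H0.

n_eff = 14, pos = 4, neg = 10, p = 0.179565, fail to reject H0.


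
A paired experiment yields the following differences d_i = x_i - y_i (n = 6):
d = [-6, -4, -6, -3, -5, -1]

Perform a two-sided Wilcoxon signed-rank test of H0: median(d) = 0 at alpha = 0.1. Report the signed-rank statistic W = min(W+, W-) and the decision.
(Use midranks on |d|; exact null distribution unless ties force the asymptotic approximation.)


Step 1: Drop any zero differences (none here) and take |d_i|.
|d| = [6, 4, 6, 3, 5, 1]
Step 2: Midrank |d_i| (ties get averaged ranks).
ranks: |6|->5.5, |4|->3, |6|->5.5, |3|->2, |5|->4, |1|->1
Step 3: Attach original signs; sum ranks with positive sign and with negative sign.
W+ = 0 = 0
W- = 5.5 + 3 + 5.5 + 2 + 4 + 1 = 21
(Check: W+ + W- = 21 should equal n(n+1)/2 = 21.)
Step 4: Test statistic W = min(W+, W-) = 0.
Step 5: Ties in |d|, so use the tie-corrected normal approximation.
        E[W] = n(n+1)/4 = 6*7/4 = 10.5.
        Tie groups: |d|=6 (t=2); sum(t^3 - t) = 6.
        Var[W] = n(n+1)(2n+1)/24 - sum(t^3-t)/48 = 546/24 - 6/48 = 22.625.
        z = (W - E[W]) / sqrt(Var[W]) = (0 - 10.5) / 4.7566 = -2.2075.
        Two-sided p = 2*Phi(z) = 0.027281.
Step 6: alpha = 0.1. reject H0.

W+ = 0, W- = 21, W = min = 0, p = 0.027281, reject H0.


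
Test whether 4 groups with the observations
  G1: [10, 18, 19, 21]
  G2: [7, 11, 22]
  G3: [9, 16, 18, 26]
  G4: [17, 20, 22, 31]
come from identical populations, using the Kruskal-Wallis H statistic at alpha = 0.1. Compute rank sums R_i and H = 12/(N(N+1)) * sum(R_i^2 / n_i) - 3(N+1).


Step 1: Combine all N = 15 observations and assign midranks.
sorted (value, group, rank): (7,G2,1), (9,G3,2), (10,G1,3), (11,G2,4), (16,G3,5), (17,G4,6), (18,G1,7.5), (18,G3,7.5), (19,G1,9), (20,G4,10), (21,G1,11), (22,G2,12.5), (22,G4,12.5), (26,G3,14), (31,G4,15)
Step 2: Sum ranks within each group.
R_1 = 30.5 (n_1 = 4)
R_2 = 17.5 (n_2 = 3)
R_3 = 28.5 (n_3 = 4)
R_4 = 43.5 (n_4 = 4)
Step 3: H = 12/(N(N+1)) * sum(R_i^2/n_i) - 3(N+1)
     = 12/(15*16) * (30.5^2/4 + 17.5^2/3 + 28.5^2/4 + 43.5^2/4) - 3*16
     = 0.050000 * 1010.77 - 48
     = 2.538542.
Step 4: Ties present; correction factor C = 1 - 12/(15^3 - 15) = 0.996429. Corrected H = 2.538542 / 0.996429 = 2.547640.
Step 5: Under H0, H ~ chi^2(3); p-value = 0.466743.
Step 6: alpha = 0.1. fail to reject H0.

H = 2.5476, df = 3, p = 0.466743, fail to reject H0.


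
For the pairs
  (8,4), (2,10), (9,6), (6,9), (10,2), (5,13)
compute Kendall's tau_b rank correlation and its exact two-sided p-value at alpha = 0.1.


Step 1: Enumerate the 15 unordered pairs (i,j) with i<j and classify each by sign(x_j-x_i) * sign(y_j-y_i).
  (1,2):dx=-6,dy=+6->D; (1,3):dx=+1,dy=+2->C; (1,4):dx=-2,dy=+5->D; (1,5):dx=+2,dy=-2->D
  (1,6):dx=-3,dy=+9->D; (2,3):dx=+7,dy=-4->D; (2,4):dx=+4,dy=-1->D; (2,5):dx=+8,dy=-8->D
  (2,6):dx=+3,dy=+3->C; (3,4):dx=-3,dy=+3->D; (3,5):dx=+1,dy=-4->D; (3,6):dx=-4,dy=+7->D
  (4,5):dx=+4,dy=-7->D; (4,6):dx=-1,dy=+4->D; (5,6):dx=-5,dy=+11->D
Step 2: C = 2, D = 13, total pairs = 15.
Step 3: tau = (C - D)/(n(n-1)/2) = (2 - 13)/15 = -0.733333.
Step 4: Exact two-sided p-value (enumerate n! = 720 permutations of y under H0): p = 0.055556.
Step 5: alpha = 0.1. reject H0.

tau_b = -0.7333 (C=2, D=13), p = 0.055556, reject H0.


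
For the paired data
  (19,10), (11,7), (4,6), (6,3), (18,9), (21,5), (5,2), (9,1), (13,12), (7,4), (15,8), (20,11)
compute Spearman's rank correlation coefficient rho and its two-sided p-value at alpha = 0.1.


Step 1: Rank x and y separately (midranks; no ties here).
rank(x): 19->10, 11->6, 4->1, 6->3, 18->9, 21->12, 5->2, 9->5, 13->7, 7->4, 15->8, 20->11
rank(y): 10->10, 7->7, 6->6, 3->3, 9->9, 5->5, 2->2, 1->1, 12->12, 4->4, 8->8, 11->11
Step 2: d_i = R_x(i) - R_y(i); compute d_i^2.
  (10-10)^2=0, (6-7)^2=1, (1-6)^2=25, (3-3)^2=0, (9-9)^2=0, (12-5)^2=49, (2-2)^2=0, (5-1)^2=16, (7-12)^2=25, (4-4)^2=0, (8-8)^2=0, (11-11)^2=0
sum(d^2) = 116.
Step 3: rho = 1 - 6*116 / (12*(12^2 - 1)) = 1 - 696/1716 = 0.594406.
Step 4: Under H0, t = rho * sqrt((n-2)/(1-rho^2)) = 2.3374 ~ t(10).
Step 5: Two-sided p-value from the t-distribution with 10 df = 0.041521.
Step 6: alpha = 0.1. reject H0.

rho = 0.5944, p = 0.041521, reject H0 at alpha = 0.1.


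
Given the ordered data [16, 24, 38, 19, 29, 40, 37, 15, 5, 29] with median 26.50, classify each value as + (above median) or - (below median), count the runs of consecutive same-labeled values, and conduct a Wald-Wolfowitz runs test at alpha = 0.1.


Step 1: Compute median = 26.50; label A = above, B = below.
Labels in order: BBABAAABBA  (n_A = 5, n_B = 5)
Step 2: Count runs R = 6.
Step 3: Under H0 (random ordering), E[R] = 2*n_A*n_B/(n_A+n_B) + 1 = 2*5*5/10 + 1 = 6.0000.
        Var[R] = 2*n_A*n_B*(2*n_A*n_B - n_A - n_B) / ((n_A+n_B)^2 * (n_A+n_B-1)) = 2000/900 = 2.2222.
        SD[R] = 1.4907.
Step 4: R = E[R], so z = 0 with no continuity correction.
Step 5: Two-sided p-value via normal approximation = 2*(1 - Phi(|z|)) = 1.000000.
Step 6: alpha = 0.1. fail to reject H0.

R = 6, z = 0.0000, p = 1.000000, fail to reject H0.


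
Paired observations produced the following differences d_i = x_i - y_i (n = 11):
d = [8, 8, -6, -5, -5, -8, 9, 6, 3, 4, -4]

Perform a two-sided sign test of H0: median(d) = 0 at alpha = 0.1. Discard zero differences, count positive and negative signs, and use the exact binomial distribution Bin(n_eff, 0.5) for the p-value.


Step 1: Discard zero differences. Original n = 11; n_eff = number of nonzero differences = 11.
Nonzero differences (with sign): +8, +8, -6, -5, -5, -8, +9, +6, +3, +4, -4
Step 2: Count signs: positive = 6, negative = 5.
Step 3: Under H0: P(positive) = 0.5, so the number of positives S ~ Bin(11, 0.5).
Step 4: Two-sided exact p-value = sum of Bin(11,0.5) probabilities at or below the observed probability = 1.000000.
Step 5: alpha = 0.1. fail to reject H0.

n_eff = 11, pos = 6, neg = 5, p = 1.000000, fail to reject H0.


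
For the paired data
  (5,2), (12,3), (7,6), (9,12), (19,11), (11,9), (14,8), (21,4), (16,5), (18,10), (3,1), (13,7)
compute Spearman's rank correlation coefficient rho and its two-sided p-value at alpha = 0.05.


Step 1: Rank x and y separately (midranks; no ties here).
rank(x): 5->2, 12->6, 7->3, 9->4, 19->11, 11->5, 14->8, 21->12, 16->9, 18->10, 3->1, 13->7
rank(y): 2->2, 3->3, 6->6, 12->12, 11->11, 9->9, 8->8, 4->4, 5->5, 10->10, 1->1, 7->7
Step 2: d_i = R_x(i) - R_y(i); compute d_i^2.
  (2-2)^2=0, (6-3)^2=9, (3-6)^2=9, (4-12)^2=64, (11-11)^2=0, (5-9)^2=16, (8-8)^2=0, (12-4)^2=64, (9-5)^2=16, (10-10)^2=0, (1-1)^2=0, (7-7)^2=0
sum(d^2) = 178.
Step 3: rho = 1 - 6*178 / (12*(12^2 - 1)) = 1 - 1068/1716 = 0.377622.
Step 4: Under H0, t = rho * sqrt((n-2)/(1-rho^2)) = 1.2896 ~ t(10).
Step 5: Two-sided p-value from the t-distribution with 10 df = 0.226206.
Step 6: alpha = 0.05. fail to reject H0.

rho = 0.3776, p = 0.226206, fail to reject H0 at alpha = 0.05.


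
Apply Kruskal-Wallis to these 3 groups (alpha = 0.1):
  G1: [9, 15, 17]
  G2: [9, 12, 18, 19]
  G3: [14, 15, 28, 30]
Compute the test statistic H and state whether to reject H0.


Step 1: Combine all N = 11 observations and assign midranks.
sorted (value, group, rank): (9,G1,1.5), (9,G2,1.5), (12,G2,3), (14,G3,4), (15,G1,5.5), (15,G3,5.5), (17,G1,7), (18,G2,8), (19,G2,9), (28,G3,10), (30,G3,11)
Step 2: Sum ranks within each group.
R_1 = 14 (n_1 = 3)
R_2 = 21.5 (n_2 = 4)
R_3 = 30.5 (n_3 = 4)
Step 3: H = 12/(N(N+1)) * sum(R_i^2/n_i) - 3(N+1)
     = 12/(11*12) * (14^2/3 + 21.5^2/4 + 30.5^2/4) - 3*12
     = 0.090909 * 413.458 - 36
     = 1.587121.
Step 4: Ties present; correction factor C = 1 - 12/(11^3 - 11) = 0.990909. Corrected H = 1.587121 / 0.990909 = 1.601682.
Step 5: Under H0, H ~ chi^2(2); p-value = 0.448951.
Step 6: alpha = 0.1. fail to reject H0.

H = 1.6017, df = 2, p = 0.448951, fail to reject H0.


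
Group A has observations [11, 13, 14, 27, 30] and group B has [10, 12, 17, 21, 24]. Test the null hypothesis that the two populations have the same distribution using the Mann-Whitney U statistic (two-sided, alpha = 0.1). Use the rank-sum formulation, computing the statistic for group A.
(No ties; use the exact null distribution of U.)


Step 1: Combine and sort all 10 observations; assign midranks.
sorted (value, group): (10,Y), (11,X), (12,Y), (13,X), (14,X), (17,Y), (21,Y), (24,Y), (27,X), (30,X)
ranks: 10->1, 11->2, 12->3, 13->4, 14->5, 17->6, 21->7, 24->8, 27->9, 30->10
Step 2: Rank sum for X: R1 = 2 + 4 + 5 + 9 + 10 = 30.
Step 3: U_X = R1 - n1(n1+1)/2 = 30 - 5*6/2 = 30 - 15 = 15.
       U_Y = n1*n2 - U_X = 25 - 15 = 10.
Step 4: No ties, so the exact null distribution of U (based on enumerating the C(10,5) = 252 equally likely rank assignments) gives the two-sided p-value.
Step 5: p-value = 0.690476; compare to alpha = 0.1. fail to reject H0.

U_X = 15, p = 0.690476, fail to reject H0 at alpha = 0.1.


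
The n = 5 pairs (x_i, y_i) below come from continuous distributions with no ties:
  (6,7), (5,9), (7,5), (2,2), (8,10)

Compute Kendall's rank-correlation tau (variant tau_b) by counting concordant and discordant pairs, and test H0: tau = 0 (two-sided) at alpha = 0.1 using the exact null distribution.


Step 1: Enumerate the 10 unordered pairs (i,j) with i<j and classify each by sign(x_j-x_i) * sign(y_j-y_i).
  (1,2):dx=-1,dy=+2->D; (1,3):dx=+1,dy=-2->D; (1,4):dx=-4,dy=-5->C; (1,5):dx=+2,dy=+3->C
  (2,3):dx=+2,dy=-4->D; (2,4):dx=-3,dy=-7->C; (2,5):dx=+3,dy=+1->C; (3,4):dx=-5,dy=-3->C
  (3,5):dx=+1,dy=+5->C; (4,5):dx=+6,dy=+8->C
Step 2: C = 7, D = 3, total pairs = 10.
Step 3: tau = (C - D)/(n(n-1)/2) = (7 - 3)/10 = 0.400000.
Step 4: Exact two-sided p-value (enumerate n! = 120 permutations of y under H0): p = 0.483333.
Step 5: alpha = 0.1. fail to reject H0.

tau_b = 0.4000 (C=7, D=3), p = 0.483333, fail to reject H0.


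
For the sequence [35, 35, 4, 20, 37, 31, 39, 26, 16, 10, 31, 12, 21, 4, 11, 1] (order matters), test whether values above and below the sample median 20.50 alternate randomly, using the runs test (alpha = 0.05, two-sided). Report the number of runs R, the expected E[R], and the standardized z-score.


Step 1: Compute median = 20.50; label A = above, B = below.
Labels in order: AABBAAAABBABABBB  (n_A = 8, n_B = 8)
Step 2: Count runs R = 8.
Step 3: Under H0 (random ordering), E[R] = 2*n_A*n_B/(n_A+n_B) + 1 = 2*8*8/16 + 1 = 9.0000.
        Var[R] = 2*n_A*n_B*(2*n_A*n_B - n_A - n_B) / ((n_A+n_B)^2 * (n_A+n_B-1)) = 14336/3840 = 3.7333.
        SD[R] = 1.9322.
Step 4: Continuity-corrected z = (R + 0.5 - E[R]) / SD[R] = (8 + 0.5 - 9.0000) / 1.9322 = -0.2588.
Step 5: Two-sided p-value via normal approximation = 2*(1 - Phi(|z|)) = 0.795809.
Step 6: alpha = 0.05. fail to reject H0.

R = 8, z = -0.2588, p = 0.795809, fail to reject H0.


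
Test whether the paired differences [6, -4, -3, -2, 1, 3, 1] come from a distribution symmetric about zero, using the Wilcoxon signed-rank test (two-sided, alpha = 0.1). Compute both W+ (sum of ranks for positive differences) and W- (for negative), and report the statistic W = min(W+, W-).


Step 1: Drop any zero differences (none here) and take |d_i|.
|d| = [6, 4, 3, 2, 1, 3, 1]
Step 2: Midrank |d_i| (ties get averaged ranks).
ranks: |6|->7, |4|->6, |3|->4.5, |2|->3, |1|->1.5, |3|->4.5, |1|->1.5
Step 3: Attach original signs; sum ranks with positive sign and with negative sign.
W+ = 7 + 1.5 + 4.5 + 1.5 = 14.5
W- = 6 + 4.5 + 3 = 13.5
(Check: W+ + W- = 28 should equal n(n+1)/2 = 28.)
Step 4: Test statistic W = min(W+, W-) = 13.5.
Step 5: Ties in |d|, so use the tie-corrected normal approximation.
        E[W] = n(n+1)/4 = 7*8/4 = 14.
        Tie groups: |d|=1 (t=2), |d|=3 (t=2); sum(t^3 - t) = 12.
        Var[W] = n(n+1)(2n+1)/24 - sum(t^3-t)/48 = 840/24 - 12/48 = 34.75.
        z = (W - E[W]) / sqrt(Var[W]) = (13.5 - 14) / 5.8949 = -0.0848.
        Two-sided p = 2*Phi(z) = 0.932405.
Step 6: alpha = 0.1. fail to reject H0.

W+ = 14.5, W- = 13.5, W = min = 13.5, p = 0.932405, fail to reject H0.


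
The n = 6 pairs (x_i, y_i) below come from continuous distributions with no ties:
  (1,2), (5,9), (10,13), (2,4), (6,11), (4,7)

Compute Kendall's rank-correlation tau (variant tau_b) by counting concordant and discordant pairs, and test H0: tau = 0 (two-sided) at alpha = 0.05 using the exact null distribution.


Step 1: Enumerate the 15 unordered pairs (i,j) with i<j and classify each by sign(x_j-x_i) * sign(y_j-y_i).
  (1,2):dx=+4,dy=+7->C; (1,3):dx=+9,dy=+11->C; (1,4):dx=+1,dy=+2->C; (1,5):dx=+5,dy=+9->C
  (1,6):dx=+3,dy=+5->C; (2,3):dx=+5,dy=+4->C; (2,4):dx=-3,dy=-5->C; (2,5):dx=+1,dy=+2->C
  (2,6):dx=-1,dy=-2->C; (3,4):dx=-8,dy=-9->C; (3,5):dx=-4,dy=-2->C; (3,6):dx=-6,dy=-6->C
  (4,5):dx=+4,dy=+7->C; (4,6):dx=+2,dy=+3->C; (5,6):dx=-2,dy=-4->C
Step 2: C = 15, D = 0, total pairs = 15.
Step 3: tau = (C - D)/(n(n-1)/2) = (15 - 0)/15 = 1.000000.
Step 4: Exact two-sided p-value (enumerate n! = 720 permutations of y under H0): p = 0.002778.
Step 5: alpha = 0.05. reject H0.

tau_b = 1.0000 (C=15, D=0), p = 0.002778, reject H0.


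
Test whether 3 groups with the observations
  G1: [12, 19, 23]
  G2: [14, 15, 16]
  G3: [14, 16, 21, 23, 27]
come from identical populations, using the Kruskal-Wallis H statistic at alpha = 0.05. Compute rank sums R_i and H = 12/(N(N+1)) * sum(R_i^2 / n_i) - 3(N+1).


Step 1: Combine all N = 11 observations and assign midranks.
sorted (value, group, rank): (12,G1,1), (14,G2,2.5), (14,G3,2.5), (15,G2,4), (16,G2,5.5), (16,G3,5.5), (19,G1,7), (21,G3,8), (23,G1,9.5), (23,G3,9.5), (27,G3,11)
Step 2: Sum ranks within each group.
R_1 = 17.5 (n_1 = 3)
R_2 = 12 (n_2 = 3)
R_3 = 36.5 (n_3 = 5)
Step 3: H = 12/(N(N+1)) * sum(R_i^2/n_i) - 3(N+1)
     = 12/(11*12) * (17.5^2/3 + 12^2/3 + 36.5^2/5) - 3*12
     = 0.090909 * 416.533 - 36
     = 1.866667.
Step 4: Ties present; correction factor C = 1 - 18/(11^3 - 11) = 0.986364. Corrected H = 1.866667 / 0.986364 = 1.892473.
Step 5: Under H0, H ~ chi^2(2); p-value = 0.388199.
Step 6: alpha = 0.05. fail to reject H0.

H = 1.8925, df = 2, p = 0.388199, fail to reject H0.


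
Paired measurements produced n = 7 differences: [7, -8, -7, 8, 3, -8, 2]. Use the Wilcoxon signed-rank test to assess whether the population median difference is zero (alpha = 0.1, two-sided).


Step 1: Drop any zero differences (none here) and take |d_i|.
|d| = [7, 8, 7, 8, 3, 8, 2]
Step 2: Midrank |d_i| (ties get averaged ranks).
ranks: |7|->3.5, |8|->6, |7|->3.5, |8|->6, |3|->2, |8|->6, |2|->1
Step 3: Attach original signs; sum ranks with positive sign and with negative sign.
W+ = 3.5 + 6 + 2 + 1 = 12.5
W- = 6 + 3.5 + 6 = 15.5
(Check: W+ + W- = 28 should equal n(n+1)/2 = 28.)
Step 4: Test statistic W = min(W+, W-) = 12.5.
Step 5: Ties in |d|, so use the tie-corrected normal approximation.
        E[W] = n(n+1)/4 = 7*8/4 = 14.
        Tie groups: |d|=7 (t=2), |d|=8 (t=3); sum(t^3 - t) = 30.
        Var[W] = n(n+1)(2n+1)/24 - sum(t^3-t)/48 = 840/24 - 30/48 = 34.375.
        z = (W - E[W]) / sqrt(Var[W]) = (12.5 - 14) / 5.8630 = -0.2558.
        Two-sided p = 2*Phi(z) = 0.798074.
Step 6: alpha = 0.1. fail to reject H0.

W+ = 12.5, W- = 15.5, W = min = 12.5, p = 0.798074, fail to reject H0.


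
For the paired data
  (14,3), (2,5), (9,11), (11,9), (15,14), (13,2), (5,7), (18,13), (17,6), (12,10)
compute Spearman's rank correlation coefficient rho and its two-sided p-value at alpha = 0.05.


Step 1: Rank x and y separately (midranks; no ties here).
rank(x): 14->7, 2->1, 9->3, 11->4, 15->8, 13->6, 5->2, 18->10, 17->9, 12->5
rank(y): 3->2, 5->3, 11->8, 9->6, 14->10, 2->1, 7->5, 13->9, 6->4, 10->7
Step 2: d_i = R_x(i) - R_y(i); compute d_i^2.
  (7-2)^2=25, (1-3)^2=4, (3-8)^2=25, (4-6)^2=4, (8-10)^2=4, (6-1)^2=25, (2-5)^2=9, (10-9)^2=1, (9-4)^2=25, (5-7)^2=4
sum(d^2) = 126.
Step 3: rho = 1 - 6*126 / (10*(10^2 - 1)) = 1 - 756/990 = 0.236364.
Step 4: Under H0, t = rho * sqrt((n-2)/(1-rho^2)) = 0.6880 ~ t(8).
Step 5: Two-sided p-value from the t-distribution with 8 df = 0.510885.
Step 6: alpha = 0.05. fail to reject H0.

rho = 0.2364, p = 0.510885, fail to reject H0 at alpha = 0.05.


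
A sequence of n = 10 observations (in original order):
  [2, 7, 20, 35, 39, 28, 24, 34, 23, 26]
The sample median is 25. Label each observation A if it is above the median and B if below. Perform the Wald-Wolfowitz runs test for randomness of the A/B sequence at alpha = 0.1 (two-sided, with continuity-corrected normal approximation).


Step 1: Compute median = 25; label A = above, B = below.
Labels in order: BBBAAABABA  (n_A = 5, n_B = 5)
Step 2: Count runs R = 6.
Step 3: Under H0 (random ordering), E[R] = 2*n_A*n_B/(n_A+n_B) + 1 = 2*5*5/10 + 1 = 6.0000.
        Var[R] = 2*n_A*n_B*(2*n_A*n_B - n_A - n_B) / ((n_A+n_B)^2 * (n_A+n_B-1)) = 2000/900 = 2.2222.
        SD[R] = 1.4907.
Step 4: R = E[R], so z = 0 with no continuity correction.
Step 5: Two-sided p-value via normal approximation = 2*(1 - Phi(|z|)) = 1.000000.
Step 6: alpha = 0.1. fail to reject H0.

R = 6, z = 0.0000, p = 1.000000, fail to reject H0.


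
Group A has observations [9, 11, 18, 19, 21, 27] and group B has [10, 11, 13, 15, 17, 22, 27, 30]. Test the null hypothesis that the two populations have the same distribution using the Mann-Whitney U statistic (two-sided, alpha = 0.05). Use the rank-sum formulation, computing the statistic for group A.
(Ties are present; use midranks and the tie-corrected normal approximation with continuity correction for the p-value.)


Step 1: Combine and sort all 14 observations; assign midranks.
sorted (value, group): (9,X), (10,Y), (11,X), (11,Y), (13,Y), (15,Y), (17,Y), (18,X), (19,X), (21,X), (22,Y), (27,X), (27,Y), (30,Y)
ranks: 9->1, 10->2, 11->3.5, 11->3.5, 13->5, 15->6, 17->7, 18->8, 19->9, 21->10, 22->11, 27->12.5, 27->12.5, 30->14
Step 2: Rank sum for X: R1 = 1 + 3.5 + 8 + 9 + 10 + 12.5 = 44.
Step 3: U_X = R1 - n1(n1+1)/2 = 44 - 6*7/2 = 44 - 21 = 23.
       U_Y = n1*n2 - U_X = 48 - 23 = 25.
Step 4: Ties are present, so use the tie-corrected normal approximation (with continuity correction) for the p-value.
Step 5: p-value = 0.948419; compare to alpha = 0.05. fail to reject H0.

U_X = 23, p = 0.948419, fail to reject H0 at alpha = 0.05.


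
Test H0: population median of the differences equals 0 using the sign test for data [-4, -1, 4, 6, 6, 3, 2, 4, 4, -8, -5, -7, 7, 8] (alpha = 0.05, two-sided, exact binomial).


Step 1: Discard zero differences. Original n = 14; n_eff = number of nonzero differences = 14.
Nonzero differences (with sign): -4, -1, +4, +6, +6, +3, +2, +4, +4, -8, -5, -7, +7, +8
Step 2: Count signs: positive = 9, negative = 5.
Step 3: Under H0: P(positive) = 0.5, so the number of positives S ~ Bin(14, 0.5).
Step 4: Two-sided exact p-value = sum of Bin(14,0.5) probabilities at or below the observed probability = 0.423950.
Step 5: alpha = 0.05. fail to reject H0.

n_eff = 14, pos = 9, neg = 5, p = 0.423950, fail to reject H0.


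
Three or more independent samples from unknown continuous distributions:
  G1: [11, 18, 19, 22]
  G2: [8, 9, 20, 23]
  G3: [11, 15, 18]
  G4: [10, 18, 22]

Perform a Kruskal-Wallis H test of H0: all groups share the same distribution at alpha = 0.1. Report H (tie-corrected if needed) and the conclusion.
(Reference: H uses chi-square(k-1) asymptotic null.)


Step 1: Combine all N = 14 observations and assign midranks.
sorted (value, group, rank): (8,G2,1), (9,G2,2), (10,G4,3), (11,G1,4.5), (11,G3,4.5), (15,G3,6), (18,G1,8), (18,G3,8), (18,G4,8), (19,G1,10), (20,G2,11), (22,G1,12.5), (22,G4,12.5), (23,G2,14)
Step 2: Sum ranks within each group.
R_1 = 35 (n_1 = 4)
R_2 = 28 (n_2 = 4)
R_3 = 18.5 (n_3 = 3)
R_4 = 23.5 (n_4 = 3)
Step 3: H = 12/(N(N+1)) * sum(R_i^2/n_i) - 3(N+1)
     = 12/(14*15) * (35^2/4 + 28^2/4 + 18.5^2/3 + 23.5^2/3) - 3*15
     = 0.057143 * 800.417 - 45
     = 0.738095.
Step 4: Ties present; correction factor C = 1 - 36/(14^3 - 14) = 0.986813. Corrected H = 0.738095 / 0.986813 = 0.747958.
Step 5: Under H0, H ~ chi^2(3); p-value = 0.861870.
Step 6: alpha = 0.1. fail to reject H0.

H = 0.7480, df = 3, p = 0.861870, fail to reject H0.


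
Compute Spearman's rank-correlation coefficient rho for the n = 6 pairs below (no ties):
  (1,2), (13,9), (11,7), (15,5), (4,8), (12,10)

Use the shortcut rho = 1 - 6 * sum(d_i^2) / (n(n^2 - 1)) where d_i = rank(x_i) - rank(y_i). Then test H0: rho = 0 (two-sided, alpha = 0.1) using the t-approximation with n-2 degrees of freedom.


Step 1: Rank x and y separately (midranks; no ties here).
rank(x): 1->1, 13->5, 11->3, 15->6, 4->2, 12->4
rank(y): 2->1, 9->5, 7->3, 5->2, 8->4, 10->6
Step 2: d_i = R_x(i) - R_y(i); compute d_i^2.
  (1-1)^2=0, (5-5)^2=0, (3-3)^2=0, (6-2)^2=16, (2-4)^2=4, (4-6)^2=4
sum(d^2) = 24.
Step 3: rho = 1 - 6*24 / (6*(6^2 - 1)) = 1 - 144/210 = 0.314286.
Step 4: Under H0, t = rho * sqrt((n-2)/(1-rho^2)) = 0.6621 ~ t(4).
Step 5: Two-sided p-value from the t-distribution with 4 df = 0.544093.
Step 6: alpha = 0.1. fail to reject H0.

rho = 0.3143, p = 0.544093, fail to reject H0 at alpha = 0.1.


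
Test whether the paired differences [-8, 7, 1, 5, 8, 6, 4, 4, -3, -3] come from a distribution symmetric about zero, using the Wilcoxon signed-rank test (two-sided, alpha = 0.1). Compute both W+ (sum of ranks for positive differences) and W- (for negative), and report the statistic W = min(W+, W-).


Step 1: Drop any zero differences (none here) and take |d_i|.
|d| = [8, 7, 1, 5, 8, 6, 4, 4, 3, 3]
Step 2: Midrank |d_i| (ties get averaged ranks).
ranks: |8|->9.5, |7|->8, |1|->1, |5|->6, |8|->9.5, |6|->7, |4|->4.5, |4|->4.5, |3|->2.5, |3|->2.5
Step 3: Attach original signs; sum ranks with positive sign and with negative sign.
W+ = 8 + 1 + 6 + 9.5 + 7 + 4.5 + 4.5 = 40.5
W- = 9.5 + 2.5 + 2.5 = 14.5
(Check: W+ + W- = 55 should equal n(n+1)/2 = 55.)
Step 4: Test statistic W = min(W+, W-) = 14.5.
Step 5: Ties in |d|, so use the tie-corrected normal approximation.
        E[W] = n(n+1)/4 = 10*11/4 = 27.5.
        Tie groups: |d|=3 (t=2), |d|=4 (t=2), |d|=8 (t=2); sum(t^3 - t) = 18.
        Var[W] = n(n+1)(2n+1)/24 - sum(t^3-t)/48 = 2310/24 - 18/48 = 95.875.
        z = (W - E[W]) / sqrt(Var[W]) = (14.5 - 27.5) / 9.7916 = -1.3277.
        Two-sided p = 2*Phi(z) = 0.184287.
Step 6: alpha = 0.1. fail to reject H0.

W+ = 40.5, W- = 14.5, W = min = 14.5, p = 0.184287, fail to reject H0.


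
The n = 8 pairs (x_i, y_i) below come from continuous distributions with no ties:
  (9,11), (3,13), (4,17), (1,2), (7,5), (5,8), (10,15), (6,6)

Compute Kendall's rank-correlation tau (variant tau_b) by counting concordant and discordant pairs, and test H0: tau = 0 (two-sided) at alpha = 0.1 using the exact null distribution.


Step 1: Enumerate the 28 unordered pairs (i,j) with i<j and classify each by sign(x_j-x_i) * sign(y_j-y_i).
  (1,2):dx=-6,dy=+2->D; (1,3):dx=-5,dy=+6->D; (1,4):dx=-8,dy=-9->C; (1,5):dx=-2,dy=-6->C
  (1,6):dx=-4,dy=-3->C; (1,7):dx=+1,dy=+4->C; (1,8):dx=-3,dy=-5->C; (2,3):dx=+1,dy=+4->C
  (2,4):dx=-2,dy=-11->C; (2,5):dx=+4,dy=-8->D; (2,6):dx=+2,dy=-5->D; (2,7):dx=+7,dy=+2->C
  (2,8):dx=+3,dy=-7->D; (3,4):dx=-3,dy=-15->C; (3,5):dx=+3,dy=-12->D; (3,6):dx=+1,dy=-9->D
  (3,7):dx=+6,dy=-2->D; (3,8):dx=+2,dy=-11->D; (4,5):dx=+6,dy=+3->C; (4,6):dx=+4,dy=+6->C
  (4,7):dx=+9,dy=+13->C; (4,8):dx=+5,dy=+4->C; (5,6):dx=-2,dy=+3->D; (5,7):dx=+3,dy=+10->C
  (5,8):dx=-1,dy=+1->D; (6,7):dx=+5,dy=+7->C; (6,8):dx=+1,dy=-2->D; (7,8):dx=-4,dy=-9->C
Step 2: C = 16, D = 12, total pairs = 28.
Step 3: tau = (C - D)/(n(n-1)/2) = (16 - 12)/28 = 0.142857.
Step 4: Exact two-sided p-value (enumerate n! = 40320 permutations of y under H0): p = 0.719544.
Step 5: alpha = 0.1. fail to reject H0.

tau_b = 0.1429 (C=16, D=12), p = 0.719544, fail to reject H0.


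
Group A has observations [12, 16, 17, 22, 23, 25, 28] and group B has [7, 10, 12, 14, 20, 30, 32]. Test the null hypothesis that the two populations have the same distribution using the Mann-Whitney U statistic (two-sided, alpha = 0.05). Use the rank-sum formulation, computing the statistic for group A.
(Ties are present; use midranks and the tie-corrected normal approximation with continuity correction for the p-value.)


Step 1: Combine and sort all 14 observations; assign midranks.
sorted (value, group): (7,Y), (10,Y), (12,X), (12,Y), (14,Y), (16,X), (17,X), (20,Y), (22,X), (23,X), (25,X), (28,X), (30,Y), (32,Y)
ranks: 7->1, 10->2, 12->3.5, 12->3.5, 14->5, 16->6, 17->7, 20->8, 22->9, 23->10, 25->11, 28->12, 30->13, 32->14
Step 2: Rank sum for X: R1 = 3.5 + 6 + 7 + 9 + 10 + 11 + 12 = 58.5.
Step 3: U_X = R1 - n1(n1+1)/2 = 58.5 - 7*8/2 = 58.5 - 28 = 30.5.
       U_Y = n1*n2 - U_X = 49 - 30.5 = 18.5.
Step 4: Ties are present, so use the tie-corrected normal approximation (with continuity correction) for the p-value.
Step 5: p-value = 0.481721; compare to alpha = 0.05. fail to reject H0.

U_X = 30.5, p = 0.481721, fail to reject H0 at alpha = 0.05.


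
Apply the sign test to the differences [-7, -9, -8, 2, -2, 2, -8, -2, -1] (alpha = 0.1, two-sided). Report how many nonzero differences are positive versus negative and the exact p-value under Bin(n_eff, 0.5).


Step 1: Discard zero differences. Original n = 9; n_eff = number of nonzero differences = 9.
Nonzero differences (with sign): -7, -9, -8, +2, -2, +2, -8, -2, -1
Step 2: Count signs: positive = 2, negative = 7.
Step 3: Under H0: P(positive) = 0.5, so the number of positives S ~ Bin(9, 0.5).
Step 4: Two-sided exact p-value = sum of Bin(9,0.5) probabilities at or below the observed probability = 0.179688.
Step 5: alpha = 0.1. fail to reject H0.

n_eff = 9, pos = 2, neg = 7, p = 0.179688, fail to reject H0.


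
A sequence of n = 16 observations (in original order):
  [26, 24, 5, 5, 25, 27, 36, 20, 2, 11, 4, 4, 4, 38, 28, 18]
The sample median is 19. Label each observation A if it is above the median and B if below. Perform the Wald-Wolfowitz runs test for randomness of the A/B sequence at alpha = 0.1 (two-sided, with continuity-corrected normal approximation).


Step 1: Compute median = 19; label A = above, B = below.
Labels in order: AABBAAAABBBBBAAB  (n_A = 8, n_B = 8)
Step 2: Count runs R = 6.
Step 3: Under H0 (random ordering), E[R] = 2*n_A*n_B/(n_A+n_B) + 1 = 2*8*8/16 + 1 = 9.0000.
        Var[R] = 2*n_A*n_B*(2*n_A*n_B - n_A - n_B) / ((n_A+n_B)^2 * (n_A+n_B-1)) = 14336/3840 = 3.7333.
        SD[R] = 1.9322.
Step 4: Continuity-corrected z = (R + 0.5 - E[R]) / SD[R] = (6 + 0.5 - 9.0000) / 1.9322 = -1.2939.
Step 5: Two-sided p-value via normal approximation = 2*(1 - Phi(|z|)) = 0.195709.
Step 6: alpha = 0.1. fail to reject H0.

R = 6, z = -1.2939, p = 0.195709, fail to reject H0.


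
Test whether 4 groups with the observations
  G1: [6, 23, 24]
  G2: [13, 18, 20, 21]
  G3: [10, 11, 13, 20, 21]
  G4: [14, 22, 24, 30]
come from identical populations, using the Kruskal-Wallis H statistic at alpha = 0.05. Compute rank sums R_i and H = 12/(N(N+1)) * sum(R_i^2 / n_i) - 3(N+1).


Step 1: Combine all N = 16 observations and assign midranks.
sorted (value, group, rank): (6,G1,1), (10,G3,2), (11,G3,3), (13,G2,4.5), (13,G3,4.5), (14,G4,6), (18,G2,7), (20,G2,8.5), (20,G3,8.5), (21,G2,10.5), (21,G3,10.5), (22,G4,12), (23,G1,13), (24,G1,14.5), (24,G4,14.5), (30,G4,16)
Step 2: Sum ranks within each group.
R_1 = 28.5 (n_1 = 3)
R_2 = 30.5 (n_2 = 4)
R_3 = 28.5 (n_3 = 5)
R_4 = 48.5 (n_4 = 4)
Step 3: H = 12/(N(N+1)) * sum(R_i^2/n_i) - 3(N+1)
     = 12/(16*17) * (28.5^2/3 + 30.5^2/4 + 28.5^2/5 + 48.5^2/4) - 3*17
     = 0.044118 * 1253.83 - 51
     = 4.315809.
Step 4: Ties present; correction factor C = 1 - 24/(16^3 - 16) = 0.994118. Corrected H = 4.315809 / 0.994118 = 4.341346.
Step 5: Under H0, H ~ chi^2(3); p-value = 0.226886.
Step 6: alpha = 0.05. fail to reject H0.

H = 4.3413, df = 3, p = 0.226886, fail to reject H0.


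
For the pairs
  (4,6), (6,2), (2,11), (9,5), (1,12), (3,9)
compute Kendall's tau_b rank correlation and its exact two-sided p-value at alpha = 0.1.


Step 1: Enumerate the 15 unordered pairs (i,j) with i<j and classify each by sign(x_j-x_i) * sign(y_j-y_i).
  (1,2):dx=+2,dy=-4->D; (1,3):dx=-2,dy=+5->D; (1,4):dx=+5,dy=-1->D; (1,5):dx=-3,dy=+6->D
  (1,6):dx=-1,dy=+3->D; (2,3):dx=-4,dy=+9->D; (2,4):dx=+3,dy=+3->C; (2,5):dx=-5,dy=+10->D
  (2,6):dx=-3,dy=+7->D; (3,4):dx=+7,dy=-6->D; (3,5):dx=-1,dy=+1->D; (3,6):dx=+1,dy=-2->D
  (4,5):dx=-8,dy=+7->D; (4,6):dx=-6,dy=+4->D; (5,6):dx=+2,dy=-3->D
Step 2: C = 1, D = 14, total pairs = 15.
Step 3: tau = (C - D)/(n(n-1)/2) = (1 - 14)/15 = -0.866667.
Step 4: Exact two-sided p-value (enumerate n! = 720 permutations of y under H0): p = 0.016667.
Step 5: alpha = 0.1. reject H0.

tau_b = -0.8667 (C=1, D=14), p = 0.016667, reject H0.


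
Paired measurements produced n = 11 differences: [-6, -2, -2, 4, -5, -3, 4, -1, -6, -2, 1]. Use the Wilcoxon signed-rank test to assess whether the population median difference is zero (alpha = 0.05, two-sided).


Step 1: Drop any zero differences (none here) and take |d_i|.
|d| = [6, 2, 2, 4, 5, 3, 4, 1, 6, 2, 1]
Step 2: Midrank |d_i| (ties get averaged ranks).
ranks: |6|->10.5, |2|->4, |2|->4, |4|->7.5, |5|->9, |3|->6, |4|->7.5, |1|->1.5, |6|->10.5, |2|->4, |1|->1.5
Step 3: Attach original signs; sum ranks with positive sign and with negative sign.
W+ = 7.5 + 7.5 + 1.5 = 16.5
W- = 10.5 + 4 + 4 + 9 + 6 + 1.5 + 10.5 + 4 = 49.5
(Check: W+ + W- = 66 should equal n(n+1)/2 = 66.)
Step 4: Test statistic W = min(W+, W-) = 16.5.
Step 5: Ties in |d|, so use the tie-corrected normal approximation.
        E[W] = n(n+1)/4 = 11*12/4 = 33.
        Tie groups: |d|=1 (t=2), |d|=2 (t=3), |d|=4 (t=2), |d|=6 (t=2); sum(t^3 - t) = 42.
        Var[W] = n(n+1)(2n+1)/24 - sum(t^3-t)/48 = 3036/24 - 42/48 = 125.625.
        z = (W - E[W]) / sqrt(Var[W]) = (16.5 - 33) / 11.2083 = -1.4721.
        Two-sided p = 2*Phi(z) = 0.140986.
Step 6: alpha = 0.05. fail to reject H0.

W+ = 16.5, W- = 49.5, W = min = 16.5, p = 0.140986, fail to reject H0.


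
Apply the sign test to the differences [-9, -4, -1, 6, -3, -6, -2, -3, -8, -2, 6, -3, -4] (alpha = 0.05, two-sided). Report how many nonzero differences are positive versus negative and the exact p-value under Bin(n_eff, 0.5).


Step 1: Discard zero differences. Original n = 13; n_eff = number of nonzero differences = 13.
Nonzero differences (with sign): -9, -4, -1, +6, -3, -6, -2, -3, -8, -2, +6, -3, -4
Step 2: Count signs: positive = 2, negative = 11.
Step 3: Under H0: P(positive) = 0.5, so the number of positives S ~ Bin(13, 0.5).
Step 4: Two-sided exact p-value = sum of Bin(13,0.5) probabilities at or below the observed probability = 0.022461.
Step 5: alpha = 0.05. reject H0.

n_eff = 13, pos = 2, neg = 11, p = 0.022461, reject H0.


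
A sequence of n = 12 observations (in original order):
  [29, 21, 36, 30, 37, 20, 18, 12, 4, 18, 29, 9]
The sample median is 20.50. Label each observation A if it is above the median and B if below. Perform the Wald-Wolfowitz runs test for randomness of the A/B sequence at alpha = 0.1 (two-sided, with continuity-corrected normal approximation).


Step 1: Compute median = 20.50; label A = above, B = below.
Labels in order: AAAAABBBBBAB  (n_A = 6, n_B = 6)
Step 2: Count runs R = 4.
Step 3: Under H0 (random ordering), E[R] = 2*n_A*n_B/(n_A+n_B) + 1 = 2*6*6/12 + 1 = 7.0000.
        Var[R] = 2*n_A*n_B*(2*n_A*n_B - n_A - n_B) / ((n_A+n_B)^2 * (n_A+n_B-1)) = 4320/1584 = 2.7273.
        SD[R] = 1.6514.
Step 4: Continuity-corrected z = (R + 0.5 - E[R]) / SD[R] = (4 + 0.5 - 7.0000) / 1.6514 = -1.5138.
Step 5: Two-sided p-value via normal approximation = 2*(1 - Phi(|z|)) = 0.130070.
Step 6: alpha = 0.1. fail to reject H0.

R = 4, z = -1.5138, p = 0.130070, fail to reject H0.


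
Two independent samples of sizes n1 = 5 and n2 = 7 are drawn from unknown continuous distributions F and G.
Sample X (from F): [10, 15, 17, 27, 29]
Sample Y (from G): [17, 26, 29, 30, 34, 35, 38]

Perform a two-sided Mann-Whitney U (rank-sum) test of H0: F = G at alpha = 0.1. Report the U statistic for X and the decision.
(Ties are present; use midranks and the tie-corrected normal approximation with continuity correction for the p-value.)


Step 1: Combine and sort all 12 observations; assign midranks.
sorted (value, group): (10,X), (15,X), (17,X), (17,Y), (26,Y), (27,X), (29,X), (29,Y), (30,Y), (34,Y), (35,Y), (38,Y)
ranks: 10->1, 15->2, 17->3.5, 17->3.5, 26->5, 27->6, 29->7.5, 29->7.5, 30->9, 34->10, 35->11, 38->12
Step 2: Rank sum for X: R1 = 1 + 2 + 3.5 + 6 + 7.5 = 20.
Step 3: U_X = R1 - n1(n1+1)/2 = 20 - 5*6/2 = 20 - 15 = 5.
       U_Y = n1*n2 - U_X = 35 - 5 = 30.
Step 4: Ties are present, so use the tie-corrected normal approximation (with continuity correction) for the p-value.
Step 5: p-value = 0.050507; compare to alpha = 0.1. reject H0.

U_X = 5, p = 0.050507, reject H0 at alpha = 0.1.


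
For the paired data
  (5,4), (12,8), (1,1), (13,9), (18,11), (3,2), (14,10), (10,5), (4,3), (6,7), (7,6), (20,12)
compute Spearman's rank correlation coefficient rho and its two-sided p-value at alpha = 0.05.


Step 1: Rank x and y separately (midranks; no ties here).
rank(x): 5->4, 12->8, 1->1, 13->9, 18->11, 3->2, 14->10, 10->7, 4->3, 6->5, 7->6, 20->12
rank(y): 4->4, 8->8, 1->1, 9->9, 11->11, 2->2, 10->10, 5->5, 3->3, 7->7, 6->6, 12->12
Step 2: d_i = R_x(i) - R_y(i); compute d_i^2.
  (4-4)^2=0, (8-8)^2=0, (1-1)^2=0, (9-9)^2=0, (11-11)^2=0, (2-2)^2=0, (10-10)^2=0, (7-5)^2=4, (3-3)^2=0, (5-7)^2=4, (6-6)^2=0, (12-12)^2=0
sum(d^2) = 8.
Step 3: rho = 1 - 6*8 / (12*(12^2 - 1)) = 1 - 48/1716 = 0.972028.
Step 4: Under H0, t = rho * sqrt((n-2)/(1-rho^2)) = 13.0876 ~ t(10).
Step 5: Two-sided p-value from the t-distribution with 10 df = 0.000000.
Step 6: alpha = 0.05. reject H0.

rho = 0.9720, p = 0.000000, reject H0 at alpha = 0.05.


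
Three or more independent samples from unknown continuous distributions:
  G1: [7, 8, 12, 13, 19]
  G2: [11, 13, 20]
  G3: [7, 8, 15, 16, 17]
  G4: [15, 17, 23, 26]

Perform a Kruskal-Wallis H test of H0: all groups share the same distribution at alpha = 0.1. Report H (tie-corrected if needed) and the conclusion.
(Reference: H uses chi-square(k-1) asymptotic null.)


Step 1: Combine all N = 17 observations and assign midranks.
sorted (value, group, rank): (7,G1,1.5), (7,G3,1.5), (8,G1,3.5), (8,G3,3.5), (11,G2,5), (12,G1,6), (13,G1,7.5), (13,G2,7.5), (15,G3,9.5), (15,G4,9.5), (16,G3,11), (17,G3,12.5), (17,G4,12.5), (19,G1,14), (20,G2,15), (23,G4,16), (26,G4,17)
Step 2: Sum ranks within each group.
R_1 = 32.5 (n_1 = 5)
R_2 = 27.5 (n_2 = 3)
R_3 = 38 (n_3 = 5)
R_4 = 55 (n_4 = 4)
Step 3: H = 12/(N(N+1)) * sum(R_i^2/n_i) - 3(N+1)
     = 12/(17*18) * (32.5^2/5 + 27.5^2/3 + 38^2/5 + 55^2/4) - 3*18
     = 0.039216 * 1508.38 - 54
     = 5.152288.
Step 4: Ties present; correction factor C = 1 - 30/(17^3 - 17) = 0.993873. Corrected H = 5.152288 / 0.993873 = 5.184053.
Step 5: Under H0, H ~ chi^2(3); p-value = 0.158805.
Step 6: alpha = 0.1. fail to reject H0.

H = 5.1841, df = 3, p = 0.158805, fail to reject H0.


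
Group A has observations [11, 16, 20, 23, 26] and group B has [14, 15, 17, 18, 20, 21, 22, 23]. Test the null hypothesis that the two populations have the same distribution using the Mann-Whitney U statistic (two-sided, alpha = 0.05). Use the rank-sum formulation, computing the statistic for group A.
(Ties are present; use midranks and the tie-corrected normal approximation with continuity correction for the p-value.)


Step 1: Combine and sort all 13 observations; assign midranks.
sorted (value, group): (11,X), (14,Y), (15,Y), (16,X), (17,Y), (18,Y), (20,X), (20,Y), (21,Y), (22,Y), (23,X), (23,Y), (26,X)
ranks: 11->1, 14->2, 15->3, 16->4, 17->5, 18->6, 20->7.5, 20->7.5, 21->9, 22->10, 23->11.5, 23->11.5, 26->13
Step 2: Rank sum for X: R1 = 1 + 4 + 7.5 + 11.5 + 13 = 37.
Step 3: U_X = R1 - n1(n1+1)/2 = 37 - 5*6/2 = 37 - 15 = 22.
       U_Y = n1*n2 - U_X = 40 - 22 = 18.
Step 4: Ties are present, so use the tie-corrected normal approximation (with continuity correction) for the p-value.
Step 5: p-value = 0.825728; compare to alpha = 0.05. fail to reject H0.

U_X = 22, p = 0.825728, fail to reject H0 at alpha = 0.05.


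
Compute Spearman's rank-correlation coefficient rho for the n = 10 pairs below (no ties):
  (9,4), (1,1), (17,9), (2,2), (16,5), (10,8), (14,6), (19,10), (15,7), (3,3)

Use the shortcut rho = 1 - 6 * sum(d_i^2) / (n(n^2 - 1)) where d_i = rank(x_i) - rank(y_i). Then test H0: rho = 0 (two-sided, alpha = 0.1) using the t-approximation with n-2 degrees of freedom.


Step 1: Rank x and y separately (midranks; no ties here).
rank(x): 9->4, 1->1, 17->9, 2->2, 16->8, 10->5, 14->6, 19->10, 15->7, 3->3
rank(y): 4->4, 1->1, 9->9, 2->2, 5->5, 8->8, 6->6, 10->10, 7->7, 3->3
Step 2: d_i = R_x(i) - R_y(i); compute d_i^2.
  (4-4)^2=0, (1-1)^2=0, (9-9)^2=0, (2-2)^2=0, (8-5)^2=9, (5-8)^2=9, (6-6)^2=0, (10-10)^2=0, (7-7)^2=0, (3-3)^2=0
sum(d^2) = 18.
Step 3: rho = 1 - 6*18 / (10*(10^2 - 1)) = 1 - 108/990 = 0.890909.
Step 4: Under H0, t = rho * sqrt((n-2)/(1-rho^2)) = 5.5482 ~ t(8).
Step 5: Two-sided p-value from the t-distribution with 8 df = 0.000542.
Step 6: alpha = 0.1. reject H0.

rho = 0.8909, p = 0.000542, reject H0 at alpha = 0.1.


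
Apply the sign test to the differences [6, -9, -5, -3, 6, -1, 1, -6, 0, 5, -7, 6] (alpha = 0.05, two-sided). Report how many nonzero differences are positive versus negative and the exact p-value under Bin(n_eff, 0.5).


Step 1: Discard zero differences. Original n = 12; n_eff = number of nonzero differences = 11.
Nonzero differences (with sign): +6, -9, -5, -3, +6, -1, +1, -6, +5, -7, +6
Step 2: Count signs: positive = 5, negative = 6.
Step 3: Under H0: P(positive) = 0.5, so the number of positives S ~ Bin(11, 0.5).
Step 4: Two-sided exact p-value = sum of Bin(11,0.5) probabilities at or below the observed probability = 1.000000.
Step 5: alpha = 0.05. fail to reject H0.

n_eff = 11, pos = 5, neg = 6, p = 1.000000, fail to reject H0.


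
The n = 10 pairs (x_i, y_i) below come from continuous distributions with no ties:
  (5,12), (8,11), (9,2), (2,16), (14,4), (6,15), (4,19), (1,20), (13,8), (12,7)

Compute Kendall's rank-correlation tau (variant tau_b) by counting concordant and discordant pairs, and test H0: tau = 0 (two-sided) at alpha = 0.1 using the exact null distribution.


Step 1: Enumerate the 45 unordered pairs (i,j) with i<j and classify each by sign(x_j-x_i) * sign(y_j-y_i).
  (1,2):dx=+3,dy=-1->D; (1,3):dx=+4,dy=-10->D; (1,4):dx=-3,dy=+4->D; (1,5):dx=+9,dy=-8->D
  (1,6):dx=+1,dy=+3->C; (1,7):dx=-1,dy=+7->D; (1,8):dx=-4,dy=+8->D; (1,9):dx=+8,dy=-4->D
  (1,10):dx=+7,dy=-5->D; (2,3):dx=+1,dy=-9->D; (2,4):dx=-6,dy=+5->D; (2,5):dx=+6,dy=-7->D
  (2,6):dx=-2,dy=+4->D; (2,7):dx=-4,dy=+8->D; (2,8):dx=-7,dy=+9->D; (2,9):dx=+5,dy=-3->D
  (2,10):dx=+4,dy=-4->D; (3,4):dx=-7,dy=+14->D; (3,5):dx=+5,dy=+2->C; (3,6):dx=-3,dy=+13->D
  (3,7):dx=-5,dy=+17->D; (3,8):dx=-8,dy=+18->D; (3,9):dx=+4,dy=+6->C; (3,10):dx=+3,dy=+5->C
  (4,5):dx=+12,dy=-12->D; (4,6):dx=+4,dy=-1->D; (4,7):dx=+2,dy=+3->C; (4,8):dx=-1,dy=+4->D
  (4,9):dx=+11,dy=-8->D; (4,10):dx=+10,dy=-9->D; (5,6):dx=-8,dy=+11->D; (5,7):dx=-10,dy=+15->D
  (5,8):dx=-13,dy=+16->D; (5,9):dx=-1,dy=+4->D; (5,10):dx=-2,dy=+3->D; (6,7):dx=-2,dy=+4->D
  (6,8):dx=-5,dy=+5->D; (6,9):dx=+7,dy=-7->D; (6,10):dx=+6,dy=-8->D; (7,8):dx=-3,dy=+1->D
  (7,9):dx=+9,dy=-11->D; (7,10):dx=+8,dy=-12->D; (8,9):dx=+12,dy=-12->D; (8,10):dx=+11,dy=-13->D
  (9,10):dx=-1,dy=-1->C
Step 2: C = 6, D = 39, total pairs = 45.
Step 3: tau = (C - D)/(n(n-1)/2) = (6 - 39)/45 = -0.733333.
Step 4: Exact two-sided p-value (enumerate n! = 3628800 permutations of y under H0): p = 0.002213.
Step 5: alpha = 0.1. reject H0.

tau_b = -0.7333 (C=6, D=39), p = 0.002213, reject H0.
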